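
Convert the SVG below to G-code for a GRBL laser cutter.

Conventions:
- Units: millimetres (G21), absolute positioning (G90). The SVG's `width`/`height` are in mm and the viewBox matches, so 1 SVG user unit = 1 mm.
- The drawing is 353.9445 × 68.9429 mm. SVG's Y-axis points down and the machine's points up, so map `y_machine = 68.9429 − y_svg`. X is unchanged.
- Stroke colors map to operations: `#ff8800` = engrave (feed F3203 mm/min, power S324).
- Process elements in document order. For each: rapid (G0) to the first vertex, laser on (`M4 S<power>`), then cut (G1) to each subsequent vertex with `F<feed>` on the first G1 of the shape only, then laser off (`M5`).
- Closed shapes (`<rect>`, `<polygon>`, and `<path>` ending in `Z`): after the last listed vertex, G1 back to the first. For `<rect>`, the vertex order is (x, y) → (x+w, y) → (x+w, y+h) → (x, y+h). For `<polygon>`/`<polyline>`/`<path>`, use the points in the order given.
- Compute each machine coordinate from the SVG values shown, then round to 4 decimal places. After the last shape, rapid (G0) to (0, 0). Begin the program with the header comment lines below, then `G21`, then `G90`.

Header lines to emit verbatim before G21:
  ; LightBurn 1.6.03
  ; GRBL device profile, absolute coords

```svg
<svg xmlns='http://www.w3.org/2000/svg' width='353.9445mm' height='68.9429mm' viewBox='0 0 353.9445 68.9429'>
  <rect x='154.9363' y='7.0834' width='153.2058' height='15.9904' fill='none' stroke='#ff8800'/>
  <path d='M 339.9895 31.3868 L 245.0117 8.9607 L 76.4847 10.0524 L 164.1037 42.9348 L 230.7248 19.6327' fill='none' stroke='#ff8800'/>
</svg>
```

; LightBurn 1.6.03
; GRBL device profile, absolute coords
G21
G90
G0 X154.9363 Y61.8595
M4 S324
G1 X308.1421 Y61.8595 F3203
G1 X308.1421 Y45.8691
G1 X154.9363 Y45.8691
G1 X154.9363 Y61.8595
M5
G0 X339.9895 Y37.5561
M4 S324
G1 X245.0117 Y59.9822 F3203
G1 X76.4847 Y58.8905
G1 X164.1037 Y26.0081
G1 X230.7248 Y49.3102
M5
G0 X0.0000 Y0.0000

Since the viewBox matches the mm dimensions, user units are millimetres directly. The only transform is the Y-flip y_m = 68.9429 − y_svg.

Shape 1 is a rectangle drawn with `<rect>`. Its stroke #ff8800 means engrave at S324, F3203. After flipping Y the toolpath is (154.9363,61.8595) → (308.1421,61.8595) → (308.1421,45.8691) → (154.9363,45.8691) → (154.9363,61.8595), returning to the start.

Shape 2 is a open polyline drawn with `<path>`. Its stroke #ff8800 means engrave at S324, F3203. After flipping Y the toolpath is (339.9895,37.5561) → (245.0117,59.9822) → (76.4847,58.8905) → (164.1037,26.0081) → (230.7248,49.3102).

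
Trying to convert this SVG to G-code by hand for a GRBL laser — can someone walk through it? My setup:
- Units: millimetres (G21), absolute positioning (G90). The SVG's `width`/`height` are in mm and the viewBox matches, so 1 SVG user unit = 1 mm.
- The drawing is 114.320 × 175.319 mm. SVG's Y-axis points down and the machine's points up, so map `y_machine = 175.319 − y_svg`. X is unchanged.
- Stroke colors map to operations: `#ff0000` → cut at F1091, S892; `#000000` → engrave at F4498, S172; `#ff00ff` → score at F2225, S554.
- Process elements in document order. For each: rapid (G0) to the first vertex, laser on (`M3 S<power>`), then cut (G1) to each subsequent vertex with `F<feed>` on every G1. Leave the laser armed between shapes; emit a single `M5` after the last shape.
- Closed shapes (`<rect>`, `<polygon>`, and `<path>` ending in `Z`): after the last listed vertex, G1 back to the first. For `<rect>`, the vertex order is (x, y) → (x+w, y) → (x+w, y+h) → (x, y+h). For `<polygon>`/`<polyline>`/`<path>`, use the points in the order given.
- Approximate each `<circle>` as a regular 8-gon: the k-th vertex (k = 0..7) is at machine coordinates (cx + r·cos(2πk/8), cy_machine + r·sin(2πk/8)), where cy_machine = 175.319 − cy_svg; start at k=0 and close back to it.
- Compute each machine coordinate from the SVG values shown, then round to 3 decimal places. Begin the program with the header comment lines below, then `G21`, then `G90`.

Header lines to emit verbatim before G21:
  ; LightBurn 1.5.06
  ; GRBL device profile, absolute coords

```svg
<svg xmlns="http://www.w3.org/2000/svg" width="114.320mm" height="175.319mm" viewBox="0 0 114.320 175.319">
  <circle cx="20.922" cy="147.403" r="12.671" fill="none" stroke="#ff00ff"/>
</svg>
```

; LightBurn 1.5.06
; GRBL device profile, absolute coords
G21
G90
G0 X33.593 Y27.916
M3 S554
G1 X29.882 Y36.876 F2225
G1 X20.922 Y40.587 F2225
G1 X11.962 Y36.876 F2225
G1 X8.251 Y27.916 F2225
G1 X11.962 Y18.956 F2225
G1 X20.922 Y15.245 F2225
G1 X29.882 Y18.956 F2225
G1 X33.593 Y27.916 F2225
M5

viewBox `0 0 114.320 175.319` with mm width/height → 1 unit = 1 mm. Flip: y_m = 175.319 − y_svg.

**Shape 1** — `<circle>` circle, stroke `#ff00ff` → score (S554, F2225). Machine vertices: (33.593,27.916) → (29.882,36.876) → (20.922,40.587) → (11.962,36.876) → (8.251,27.916) → (11.962,18.956) → (20.922,15.245) → (29.882,18.956) → (33.593,27.916). Closed: final G1 returns to the first vertex.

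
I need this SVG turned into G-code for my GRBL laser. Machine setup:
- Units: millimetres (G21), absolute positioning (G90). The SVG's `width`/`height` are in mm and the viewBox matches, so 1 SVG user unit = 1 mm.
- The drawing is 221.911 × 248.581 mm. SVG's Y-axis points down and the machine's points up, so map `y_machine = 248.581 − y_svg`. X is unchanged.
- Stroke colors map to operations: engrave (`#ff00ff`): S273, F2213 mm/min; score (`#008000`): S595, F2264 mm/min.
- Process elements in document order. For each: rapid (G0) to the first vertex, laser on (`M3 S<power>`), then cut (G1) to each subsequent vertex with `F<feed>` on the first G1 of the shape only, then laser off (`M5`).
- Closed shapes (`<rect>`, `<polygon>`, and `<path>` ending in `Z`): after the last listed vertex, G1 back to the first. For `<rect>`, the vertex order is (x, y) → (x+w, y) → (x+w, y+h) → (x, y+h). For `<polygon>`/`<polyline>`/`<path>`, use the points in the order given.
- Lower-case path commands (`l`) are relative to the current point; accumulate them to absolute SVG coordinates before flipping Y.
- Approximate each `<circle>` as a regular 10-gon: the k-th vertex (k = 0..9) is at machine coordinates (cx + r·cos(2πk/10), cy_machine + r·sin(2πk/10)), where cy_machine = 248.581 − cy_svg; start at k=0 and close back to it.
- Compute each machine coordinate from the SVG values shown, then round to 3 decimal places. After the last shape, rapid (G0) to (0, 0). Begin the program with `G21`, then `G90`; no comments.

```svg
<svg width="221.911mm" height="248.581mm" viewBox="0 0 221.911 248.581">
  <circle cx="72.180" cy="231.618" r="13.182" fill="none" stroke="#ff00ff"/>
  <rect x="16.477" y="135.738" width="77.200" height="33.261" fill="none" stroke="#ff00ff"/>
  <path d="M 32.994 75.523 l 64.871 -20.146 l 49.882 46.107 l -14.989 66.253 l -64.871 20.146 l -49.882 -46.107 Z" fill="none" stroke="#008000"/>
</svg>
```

Since the viewBox matches the mm dimensions, user units are millimetres directly. The only transform is the Y-flip y_m = 248.581 − y_svg.

Shape 1 is a circle drawn with `<circle>`. Its stroke #ff00ff means engrave at S273, F2213. After flipping Y the toolpath is (85.362,16.963) → (82.844,24.711) → (76.253,29.500) → (68.107,29.500) → (61.516,24.711) → (58.998,16.963) → (61.516,9.215) → (68.107,4.426) → (76.253,4.426) → (82.844,9.215) → (85.362,16.963), returning to the start.

Shape 2 is a rectangle drawn with `<rect>`. Its stroke #ff00ff means engrave at S273, F2213. After flipping Y the toolpath is (16.477,112.843) → (93.677,112.843) → (93.677,79.582) → (16.477,79.582) → (16.477,112.843), returning to the start.

Shape 3 is a regular polygon drawn with `<path>`. Its stroke #008000 means score at S595, F2264. After flipping Y the toolpath is (32.994,173.058) → (97.865,193.204) → (147.747,147.097) → (132.758,80.844) → (67.887,60.698) → (18.005,106.805) → (32.994,173.058), returning to the start.

G21
G90
G0 X85.362 Y16.963
M3 S273
G1 X82.844 Y24.711 F2213
G1 X76.253 Y29.500
G1 X68.107 Y29.500
G1 X61.516 Y24.711
G1 X58.998 Y16.963
G1 X61.516 Y9.215
G1 X68.107 Y4.426
G1 X76.253 Y4.426
G1 X82.844 Y9.215
G1 X85.362 Y16.963
M5
G0 X16.477 Y112.843
M3 S273
G1 X93.677 Y112.843 F2213
G1 X93.677 Y79.582
G1 X16.477 Y79.582
G1 X16.477 Y112.843
M5
G0 X32.994 Y173.058
M3 S595
G1 X97.865 Y193.204 F2264
G1 X147.747 Y147.097
G1 X132.758 Y80.844
G1 X67.887 Y60.698
G1 X18.005 Y106.805
G1 X32.994 Y173.058
M5
G0 X0.000 Y0.000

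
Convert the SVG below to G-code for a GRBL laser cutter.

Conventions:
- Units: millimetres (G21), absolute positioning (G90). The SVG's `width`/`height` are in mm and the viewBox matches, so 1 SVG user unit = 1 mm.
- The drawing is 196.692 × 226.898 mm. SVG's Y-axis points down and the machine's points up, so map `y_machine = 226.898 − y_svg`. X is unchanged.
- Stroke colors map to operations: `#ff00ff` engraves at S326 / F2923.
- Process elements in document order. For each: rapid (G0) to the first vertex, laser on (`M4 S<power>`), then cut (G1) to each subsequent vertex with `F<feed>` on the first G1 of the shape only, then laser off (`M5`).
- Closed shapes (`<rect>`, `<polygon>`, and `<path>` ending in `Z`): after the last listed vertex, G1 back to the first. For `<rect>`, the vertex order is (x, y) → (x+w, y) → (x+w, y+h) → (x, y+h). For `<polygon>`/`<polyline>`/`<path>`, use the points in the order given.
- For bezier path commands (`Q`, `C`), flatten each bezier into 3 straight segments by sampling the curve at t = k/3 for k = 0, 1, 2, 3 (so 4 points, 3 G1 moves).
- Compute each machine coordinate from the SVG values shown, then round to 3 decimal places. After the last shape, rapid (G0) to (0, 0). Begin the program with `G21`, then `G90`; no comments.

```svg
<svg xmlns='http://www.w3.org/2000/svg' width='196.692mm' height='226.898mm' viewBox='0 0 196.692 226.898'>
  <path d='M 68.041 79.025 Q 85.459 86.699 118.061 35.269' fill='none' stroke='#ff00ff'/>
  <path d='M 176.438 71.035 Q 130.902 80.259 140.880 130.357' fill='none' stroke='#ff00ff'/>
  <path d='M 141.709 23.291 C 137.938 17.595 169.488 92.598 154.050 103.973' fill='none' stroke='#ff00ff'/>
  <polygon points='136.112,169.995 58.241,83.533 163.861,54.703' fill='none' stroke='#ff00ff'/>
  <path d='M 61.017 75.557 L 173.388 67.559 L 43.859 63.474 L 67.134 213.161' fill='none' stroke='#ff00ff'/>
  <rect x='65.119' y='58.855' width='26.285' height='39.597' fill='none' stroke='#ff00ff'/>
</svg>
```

G21
G90
G0 X68.041 Y147.873
M4 S326
G1 X81.340 Y149.324 F2923
G1 X98.013 Y163.909
G1 X118.061 Y191.629
M5
G0 X176.438 Y155.863
M4 S326
G1 X152.249 Y145.172 F2923
G1 X140.396 Y125.398
G1 X140.880 Y96.541
M5
G0 X141.709 Y203.607
M4 S326
G1 X146.663 Y187.749 F2923
G1 X156.874 Y150.164
G1 X154.050 Y122.925
M5
G0 X136.112 Y56.903
M4 S326
G1 X58.241 Y143.365 F2923
G1 X163.861 Y172.195
G1 X136.112 Y56.903
M5
G0 X61.017 Y151.341
M4 S326
G1 X173.388 Y159.339 F2923
G1 X43.859 Y163.424
G1 X67.134 Y13.737
M5
G0 X65.119 Y168.043
M4 S326
G1 X91.404 Y168.043 F2923
G1 X91.404 Y128.446
G1 X65.119 Y128.446
G1 X65.119 Y168.043
M5
G0 X0.000 Y0.000

1 u = 1 mm; y_m = 226.898 − y.

[1] `<path>` quadratic bezier, #ff00ff→engrave S326 F2923: (68.041,147.873) → (81.340,149.324) → (98.013,163.909) → (118.061,191.629)

[2] `<path>` quadratic bezier, #ff00ff→engrave S326 F2923: (176.438,155.863) → (152.249,145.172) → (140.396,125.398) → (140.880,96.541)

[3] `<path>` cubic bezier, #ff00ff→engrave S326 F2923: (141.709,203.607) → (146.663,187.749) → (156.874,150.164) → (154.050,122.925)

[4] `<polygon>` closed polygon, #ff00ff→engrave S326 F2923: (136.112,56.903) → (58.241,143.365) → (163.861,172.195) → (136.112,56.903) (closed)

[5] `<path>` open polyline, #ff00ff→engrave S326 F2923: (61.017,151.341) → (173.388,159.339) → (43.859,163.424) → (67.134,13.737)

[6] `<rect>` rectangle, #ff00ff→engrave S326 F2923: (65.119,168.043) → (91.404,168.043) → (91.404,128.446) → (65.119,128.446) → (65.119,168.043) (closed)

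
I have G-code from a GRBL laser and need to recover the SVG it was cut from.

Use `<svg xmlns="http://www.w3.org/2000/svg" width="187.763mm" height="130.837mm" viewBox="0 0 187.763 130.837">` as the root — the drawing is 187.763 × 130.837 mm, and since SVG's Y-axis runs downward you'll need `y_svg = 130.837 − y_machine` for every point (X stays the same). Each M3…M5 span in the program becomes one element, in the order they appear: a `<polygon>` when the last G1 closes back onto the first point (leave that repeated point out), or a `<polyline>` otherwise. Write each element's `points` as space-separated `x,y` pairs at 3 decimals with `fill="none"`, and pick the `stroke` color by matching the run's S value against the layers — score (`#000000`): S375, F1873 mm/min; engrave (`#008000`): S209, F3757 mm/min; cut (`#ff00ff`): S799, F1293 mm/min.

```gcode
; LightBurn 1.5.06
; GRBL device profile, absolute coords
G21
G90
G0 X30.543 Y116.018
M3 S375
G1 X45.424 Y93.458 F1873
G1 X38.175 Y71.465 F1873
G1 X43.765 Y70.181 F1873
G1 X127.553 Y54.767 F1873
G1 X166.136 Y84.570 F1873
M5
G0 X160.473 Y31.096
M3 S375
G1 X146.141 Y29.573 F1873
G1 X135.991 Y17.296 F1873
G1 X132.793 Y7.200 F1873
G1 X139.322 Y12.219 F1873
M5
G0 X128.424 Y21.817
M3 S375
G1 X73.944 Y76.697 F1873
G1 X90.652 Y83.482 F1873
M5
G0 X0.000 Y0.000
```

Each laser-on run becomes one SVG element. Flip Y back into SVG space with y_svg = 130.837 − y_machine. Every run uses S375, so all elements get stroke `#000000` (score).

Run 1: The run is open, so emit a `<polyline>` with points (Y-flipped): 30.543,14.819 45.424,37.379 38.175,59.372 43.765,60.656 127.553,76.070 166.136,46.267.

Run 2: The run is open, so emit a `<polyline>` with points (Y-flipped): 160.473,99.741 146.141,101.264 135.991,113.541 132.793,123.637 139.322,118.618.

Run 3: The run is open, so emit a `<polyline>` with points (Y-flipped): 128.424,109.020 73.944,54.140 90.652,47.355.

<svg xmlns="http://www.w3.org/2000/svg" width="187.763mm" height="130.837mm" viewBox="0 0 187.763 130.837">
  <polyline points="30.543,14.819 45.424,37.379 38.175,59.372 43.765,60.656 127.553,76.070 166.136,46.267" fill="none" stroke="#000000"/>
  <polyline points="160.473,99.741 146.141,101.264 135.991,113.541 132.793,123.637 139.322,118.618" fill="none" stroke="#000000"/>
  <polyline points="128.424,109.020 73.944,54.140 90.652,47.355" fill="none" stroke="#000000"/>
</svg>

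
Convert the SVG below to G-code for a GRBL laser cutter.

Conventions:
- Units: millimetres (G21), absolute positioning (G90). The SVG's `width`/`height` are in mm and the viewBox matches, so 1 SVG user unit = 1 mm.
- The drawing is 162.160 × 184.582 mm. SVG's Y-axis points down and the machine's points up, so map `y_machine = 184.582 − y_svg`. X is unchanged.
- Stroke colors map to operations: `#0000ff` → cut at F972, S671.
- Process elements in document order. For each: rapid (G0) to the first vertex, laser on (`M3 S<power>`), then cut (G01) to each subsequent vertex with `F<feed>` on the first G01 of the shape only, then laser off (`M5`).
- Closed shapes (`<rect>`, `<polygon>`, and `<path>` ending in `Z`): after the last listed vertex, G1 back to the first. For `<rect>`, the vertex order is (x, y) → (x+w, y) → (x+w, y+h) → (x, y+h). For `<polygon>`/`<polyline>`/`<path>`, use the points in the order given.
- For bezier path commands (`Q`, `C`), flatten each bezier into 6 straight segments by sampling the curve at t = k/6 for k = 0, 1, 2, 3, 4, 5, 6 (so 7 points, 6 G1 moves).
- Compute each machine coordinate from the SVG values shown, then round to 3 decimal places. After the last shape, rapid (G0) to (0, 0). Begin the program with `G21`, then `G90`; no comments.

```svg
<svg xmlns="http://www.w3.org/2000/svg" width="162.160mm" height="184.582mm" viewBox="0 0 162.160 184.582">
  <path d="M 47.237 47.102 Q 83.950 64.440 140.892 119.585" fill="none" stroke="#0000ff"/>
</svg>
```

viewBox `0 0 162.160 184.582` with mm width/height → 1 unit = 1 mm. Flip: y_m = 184.582 − y_svg.

**Shape 1** — `<path>` quadratic bezier, stroke `#0000ff` → cut (S671, F972). Control points (SVG): P0=(47.237,47.102), P1=(83.950,64.440), P2=(140.892,119.585); sampled at t=k/6. Machine vertices: (47.237,137.480) → (60.037,130.650) → (73.960,121.721) → (89.007,110.690) → (105.178,97.560) → (122.473,82.328) → (140.892,64.997). Open path.

G21
G90
G0 X47.237 Y137.480
M3 S671
G01 X60.037 Y130.650 F972
G01 X73.960 Y121.721
G01 X89.007 Y110.690
G01 X105.178 Y97.560
G01 X122.473 Y82.328
G01 X140.892 Y64.997
M5
G0 X0.000 Y0.000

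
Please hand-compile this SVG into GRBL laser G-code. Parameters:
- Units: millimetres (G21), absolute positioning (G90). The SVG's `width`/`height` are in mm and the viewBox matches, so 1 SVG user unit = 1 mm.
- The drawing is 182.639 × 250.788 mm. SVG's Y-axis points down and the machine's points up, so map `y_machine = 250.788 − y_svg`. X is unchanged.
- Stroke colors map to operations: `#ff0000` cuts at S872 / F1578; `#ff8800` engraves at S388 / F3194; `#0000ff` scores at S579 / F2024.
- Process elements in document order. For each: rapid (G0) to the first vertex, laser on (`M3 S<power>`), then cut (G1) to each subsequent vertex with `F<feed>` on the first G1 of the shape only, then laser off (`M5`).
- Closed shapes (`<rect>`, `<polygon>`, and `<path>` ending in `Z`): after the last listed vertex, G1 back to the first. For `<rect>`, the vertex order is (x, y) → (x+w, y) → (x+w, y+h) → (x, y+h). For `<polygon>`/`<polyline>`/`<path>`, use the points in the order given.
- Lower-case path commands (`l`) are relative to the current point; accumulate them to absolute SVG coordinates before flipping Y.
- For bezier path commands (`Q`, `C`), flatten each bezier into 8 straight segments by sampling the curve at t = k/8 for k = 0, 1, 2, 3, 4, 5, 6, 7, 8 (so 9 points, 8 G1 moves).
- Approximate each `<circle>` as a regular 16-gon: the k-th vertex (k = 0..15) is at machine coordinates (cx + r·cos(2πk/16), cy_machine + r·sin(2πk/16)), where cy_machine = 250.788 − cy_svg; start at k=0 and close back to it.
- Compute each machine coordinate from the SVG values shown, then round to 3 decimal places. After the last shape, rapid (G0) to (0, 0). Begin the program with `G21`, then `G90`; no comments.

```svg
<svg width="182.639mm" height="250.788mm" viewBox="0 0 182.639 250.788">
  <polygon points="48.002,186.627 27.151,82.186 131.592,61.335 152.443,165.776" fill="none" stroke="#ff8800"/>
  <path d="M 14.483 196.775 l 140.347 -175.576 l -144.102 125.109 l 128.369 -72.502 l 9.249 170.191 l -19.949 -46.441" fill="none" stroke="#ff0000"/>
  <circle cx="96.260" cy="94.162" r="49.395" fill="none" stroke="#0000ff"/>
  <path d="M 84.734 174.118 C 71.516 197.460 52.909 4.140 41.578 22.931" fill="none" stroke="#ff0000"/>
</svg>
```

G21
G90
G0 X48.002 Y64.161
M3 S388
G1 X27.151 Y168.602 F3194
G1 X131.592 Y189.453
G1 X152.443 Y85.012
G1 X48.002 Y64.161
M5
G0 X14.483 Y54.013
M3 S872
G1 X154.830 Y229.589 F1578
G1 X10.728 Y104.480
G1 X139.097 Y176.982
G1 X148.346 Y6.791
G1 X128.397 Y53.232
M5
G0 X145.655 Y156.626
M3 S579
G1 X141.895 Y175.529 F2024
G1 X131.188 Y191.554
G1 X115.163 Y202.261
G1 X96.260 Y206.021
G1 X77.357 Y202.261
G1 X61.332 Y191.554
G1 X50.625 Y175.529
G1 X46.865 Y156.626
G1 X50.625 Y137.723
G1 X61.332 Y121.698
G1 X77.357 Y110.991
G1 X96.260 Y107.231
G1 X115.163 Y110.991
G1 X131.188 Y121.698
G1 X141.895 Y137.723
G1 X145.655 Y156.626
M5
G0 X84.734 Y76.670
M3 S872
G1 X79.549 Y77.235 F1578
G1 X74.008 Y93.088
G1 X68.258 Y119.203
G1 X62.448 Y150.557
G1 X56.727 Y182.124
G1 X51.243 Y208.879
G1 X46.143 Y225.798
G1 X41.578 Y227.857
M5
G0 X0.000 Y0.000

Since the viewBox matches the mm dimensions, user units are millimetres directly. The only transform is the Y-flip y_m = 250.788 − y_svg.

Shape 1 is a regular polygon drawn with `<polygon>`. Its stroke #ff8800 means engrave at S388, F3194. After flipping Y the toolpath is (48.002,64.161) → (27.151,168.602) → (131.592,189.453) → (152.443,85.012) → (48.002,64.161), returning to the start.

Shape 2 is a open polyline drawn with `<path>`. Its stroke #ff0000 means cut at S872, F1578. After flipping Y the toolpath is (14.483,54.013) → (154.830,229.589) → (10.728,104.480) → (139.097,176.982) → (148.346,6.791) → (128.397,53.232).

Shape 3 is a circle drawn with `<circle>`. Its stroke #0000ff means score at S579, F2024. After flipping Y the toolpath is (145.655,156.626) → (141.895,175.529) → (131.188,191.554) → (115.163,202.261) → (96.260,206.021) → (77.357,202.261) → (61.332,191.554) → (50.625,175.529) → (46.865,156.626) → (50.625,137.723) → (61.332,121.698) → (77.357,110.991) → (96.260,107.231) → (115.163,110.991) → (131.188,121.698) → (141.895,137.723) → (145.655,156.626), returning to the start.

Shape 4 is a cubic bezier drawn with `<path>`. Its stroke #ff0000 means cut at S872, F1578. After flipping Y the toolpath is (84.734,76.670) → (79.549,77.235) → (74.008,93.088) → (68.258,119.203) → (62.448,150.557) → (56.727,182.124) → (51.243,208.879) → (46.143,225.798) → (41.578,227.857).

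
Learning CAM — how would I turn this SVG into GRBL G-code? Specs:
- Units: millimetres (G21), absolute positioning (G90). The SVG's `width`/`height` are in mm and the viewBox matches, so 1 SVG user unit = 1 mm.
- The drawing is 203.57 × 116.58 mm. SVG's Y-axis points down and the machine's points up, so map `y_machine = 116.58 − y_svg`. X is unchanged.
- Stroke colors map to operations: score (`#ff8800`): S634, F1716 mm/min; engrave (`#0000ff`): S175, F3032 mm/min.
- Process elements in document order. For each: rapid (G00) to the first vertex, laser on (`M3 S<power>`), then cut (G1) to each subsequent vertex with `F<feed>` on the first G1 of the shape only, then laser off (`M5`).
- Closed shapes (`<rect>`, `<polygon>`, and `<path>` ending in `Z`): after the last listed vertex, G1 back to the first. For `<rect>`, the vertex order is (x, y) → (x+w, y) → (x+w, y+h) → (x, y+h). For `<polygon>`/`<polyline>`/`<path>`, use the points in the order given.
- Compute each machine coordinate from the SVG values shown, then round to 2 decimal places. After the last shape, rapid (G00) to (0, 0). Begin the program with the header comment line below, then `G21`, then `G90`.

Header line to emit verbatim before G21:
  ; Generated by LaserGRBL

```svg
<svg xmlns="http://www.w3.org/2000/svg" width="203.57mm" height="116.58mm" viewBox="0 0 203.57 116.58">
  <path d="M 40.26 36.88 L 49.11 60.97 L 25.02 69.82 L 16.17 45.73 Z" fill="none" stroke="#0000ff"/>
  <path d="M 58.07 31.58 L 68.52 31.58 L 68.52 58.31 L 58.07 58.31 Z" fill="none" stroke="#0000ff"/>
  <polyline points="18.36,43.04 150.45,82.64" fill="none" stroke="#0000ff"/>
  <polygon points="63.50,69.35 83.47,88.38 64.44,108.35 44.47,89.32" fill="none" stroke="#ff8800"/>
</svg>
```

1 u = 1 mm; y_m = 116.58 − y.

[1] `<path>` regular polygon, #0000ff→engrave S175 F3032: (40.26,79.70) → (49.11,55.61) → (25.02,46.76) → (16.17,70.85) → (40.26,79.70) (closed)

[2] `<path>` rectangle, #0000ff→engrave S175 F3032: (58.07,85.00) → (68.52,85.00) → (68.52,58.27) → (58.07,58.27) → (58.07,85.00) (closed)

[3] `<polyline>` line segment, #0000ff→engrave S175 F3032: (18.36,73.54) → (150.45,33.94)

[4] `<polygon>` regular polygon, #ff8800→score S634 F1716: (63.50,47.23) → (83.47,28.20) → (64.44,8.23) → (44.47,27.26) → (63.50,47.23) (closed)

; Generated by LaserGRBL
G21
G90
G00 X40.26 Y79.70
M3 S175
G1 X49.11 Y55.61 F3032
G1 X25.02 Y46.76
G1 X16.17 Y70.85
G1 X40.26 Y79.70
M5
G00 X58.07 Y85.00
M3 S175
G1 X68.52 Y85.00 F3032
G1 X68.52 Y58.27
G1 X58.07 Y58.27
G1 X58.07 Y85.00
M5
G00 X18.36 Y73.54
M3 S175
G1 X150.45 Y33.94 F3032
M5
G00 X63.50 Y47.23
M3 S634
G1 X83.47 Y28.20 F1716
G1 X64.44 Y8.23
G1 X44.47 Y27.26
G1 X63.50 Y47.23
M5
G00 X0.00 Y0.00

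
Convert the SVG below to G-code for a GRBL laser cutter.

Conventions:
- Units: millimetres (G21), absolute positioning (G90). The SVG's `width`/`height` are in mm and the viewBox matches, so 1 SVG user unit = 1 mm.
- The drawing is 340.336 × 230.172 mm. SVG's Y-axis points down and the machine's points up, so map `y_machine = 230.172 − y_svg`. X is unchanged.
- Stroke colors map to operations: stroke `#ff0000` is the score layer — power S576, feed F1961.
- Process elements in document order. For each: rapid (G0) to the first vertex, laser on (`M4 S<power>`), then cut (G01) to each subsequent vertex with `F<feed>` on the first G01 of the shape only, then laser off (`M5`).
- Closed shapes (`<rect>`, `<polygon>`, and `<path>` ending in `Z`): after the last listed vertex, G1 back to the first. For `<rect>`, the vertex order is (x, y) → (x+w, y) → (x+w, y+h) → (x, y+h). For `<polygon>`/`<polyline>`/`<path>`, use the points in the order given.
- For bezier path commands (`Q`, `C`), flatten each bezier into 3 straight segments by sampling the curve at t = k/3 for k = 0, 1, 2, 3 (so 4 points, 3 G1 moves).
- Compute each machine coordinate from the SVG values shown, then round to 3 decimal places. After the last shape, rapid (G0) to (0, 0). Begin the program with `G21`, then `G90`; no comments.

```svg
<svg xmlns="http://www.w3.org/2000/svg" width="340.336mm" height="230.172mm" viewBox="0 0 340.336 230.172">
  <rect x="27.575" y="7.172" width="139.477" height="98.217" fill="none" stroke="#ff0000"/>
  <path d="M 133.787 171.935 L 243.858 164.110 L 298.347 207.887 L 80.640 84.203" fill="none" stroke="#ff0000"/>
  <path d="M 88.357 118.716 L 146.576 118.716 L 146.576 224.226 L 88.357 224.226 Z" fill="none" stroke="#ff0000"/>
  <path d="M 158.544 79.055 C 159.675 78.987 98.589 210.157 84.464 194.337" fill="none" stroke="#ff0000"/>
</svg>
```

viewBox `0 0 340.336 230.172` with mm width/height → 1 unit = 1 mm. Flip: y_m = 230.172 − y_svg.

**Shape 1** — `<rect>` rectangle, stroke `#ff0000` → score (S576, F1961). Machine vertices: (27.575,223.000) → (167.052,223.000) → (167.052,124.783) → (27.575,124.783) → (27.575,223.000). Closed: final G1 returns to the first vertex.

**Shape 2** — `<path>` open polyline, stroke `#ff0000` → score (S576, F1961). Machine vertices: (133.787,58.237) → (243.858,66.062) → (298.347,22.285) → (80.640,145.969). Open path.

**Shape 3** — `<path>` rectangle, stroke `#ff0000` → score (S576, F1961). Machine vertices: (88.357,111.456) → (146.576,111.456) → (146.576,5.946) → (88.357,5.946) → (88.357,111.456). Closed: final G1 returns to the first vertex.

**Shape 4** — `<path>` cubic bezier, stroke `#ff0000` → score (S576, F1961). Control points (SVG): P0=(158.544,79.055), P1=(159.675,78.987), P2=(98.589,210.157), P3=(84.464,194.337); sampled at t=k/3. Machine vertices: (158.544,151.117) → (142.980,117.744) → (110.199,58.707) → (84.464,35.835). Open path.

G21
G90
G0 X27.575 Y223.000
M4 S576
G01 X167.052 Y223.000 F1961
G01 X167.052 Y124.783
G01 X27.575 Y124.783
G01 X27.575 Y223.000
M5
G0 X133.787 Y58.237
M4 S576
G01 X243.858 Y66.062 F1961
G01 X298.347 Y22.285
G01 X80.640 Y145.969
M5
G0 X88.357 Y111.456
M4 S576
G01 X146.576 Y111.456 F1961
G01 X146.576 Y5.946
G01 X88.357 Y5.946
G01 X88.357 Y111.456
M5
G0 X158.544 Y151.117
M4 S576
G01 X142.980 Y117.744 F1961
G01 X110.199 Y58.707
G01 X84.464 Y35.835
M5
G0 X0.000 Y0.000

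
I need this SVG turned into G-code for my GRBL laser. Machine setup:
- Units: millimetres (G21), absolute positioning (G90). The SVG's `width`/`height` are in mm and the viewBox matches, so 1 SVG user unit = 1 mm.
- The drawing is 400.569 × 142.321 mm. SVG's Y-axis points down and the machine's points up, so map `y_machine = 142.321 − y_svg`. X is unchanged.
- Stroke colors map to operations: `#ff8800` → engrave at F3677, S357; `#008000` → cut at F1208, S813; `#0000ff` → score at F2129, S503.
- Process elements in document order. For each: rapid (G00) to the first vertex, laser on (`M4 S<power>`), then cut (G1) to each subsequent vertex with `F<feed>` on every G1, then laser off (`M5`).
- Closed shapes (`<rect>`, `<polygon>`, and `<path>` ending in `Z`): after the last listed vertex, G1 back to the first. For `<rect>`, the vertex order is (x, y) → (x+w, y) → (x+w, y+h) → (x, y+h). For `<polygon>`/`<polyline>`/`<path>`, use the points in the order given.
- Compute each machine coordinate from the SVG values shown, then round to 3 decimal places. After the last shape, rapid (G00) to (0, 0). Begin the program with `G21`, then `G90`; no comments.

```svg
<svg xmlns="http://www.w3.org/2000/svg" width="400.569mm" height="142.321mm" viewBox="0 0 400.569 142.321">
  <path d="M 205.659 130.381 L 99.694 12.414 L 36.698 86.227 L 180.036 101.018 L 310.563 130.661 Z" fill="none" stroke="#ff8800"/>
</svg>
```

Since the viewBox matches the mm dimensions, user units are millimetres directly. The only transform is the Y-flip y_m = 142.321 − y_svg.

Shape 1 is a closed polygon drawn with `<path>`. Its stroke #ff8800 means engrave at S357, F3677. After flipping Y the toolpath is (205.659,11.940) → (99.694,129.907) → (36.698,56.094) → (180.036,41.303) → (310.563,11.660) → (205.659,11.940), returning to the start.

G21
G90
G00 X205.659 Y11.940
M4 S357
G1 X99.694 Y129.907 F3677
G1 X36.698 Y56.094 F3677
G1 X180.036 Y41.303 F3677
G1 X310.563 Y11.660 F3677
G1 X205.659 Y11.940 F3677
M5
G00 X0.000 Y0.000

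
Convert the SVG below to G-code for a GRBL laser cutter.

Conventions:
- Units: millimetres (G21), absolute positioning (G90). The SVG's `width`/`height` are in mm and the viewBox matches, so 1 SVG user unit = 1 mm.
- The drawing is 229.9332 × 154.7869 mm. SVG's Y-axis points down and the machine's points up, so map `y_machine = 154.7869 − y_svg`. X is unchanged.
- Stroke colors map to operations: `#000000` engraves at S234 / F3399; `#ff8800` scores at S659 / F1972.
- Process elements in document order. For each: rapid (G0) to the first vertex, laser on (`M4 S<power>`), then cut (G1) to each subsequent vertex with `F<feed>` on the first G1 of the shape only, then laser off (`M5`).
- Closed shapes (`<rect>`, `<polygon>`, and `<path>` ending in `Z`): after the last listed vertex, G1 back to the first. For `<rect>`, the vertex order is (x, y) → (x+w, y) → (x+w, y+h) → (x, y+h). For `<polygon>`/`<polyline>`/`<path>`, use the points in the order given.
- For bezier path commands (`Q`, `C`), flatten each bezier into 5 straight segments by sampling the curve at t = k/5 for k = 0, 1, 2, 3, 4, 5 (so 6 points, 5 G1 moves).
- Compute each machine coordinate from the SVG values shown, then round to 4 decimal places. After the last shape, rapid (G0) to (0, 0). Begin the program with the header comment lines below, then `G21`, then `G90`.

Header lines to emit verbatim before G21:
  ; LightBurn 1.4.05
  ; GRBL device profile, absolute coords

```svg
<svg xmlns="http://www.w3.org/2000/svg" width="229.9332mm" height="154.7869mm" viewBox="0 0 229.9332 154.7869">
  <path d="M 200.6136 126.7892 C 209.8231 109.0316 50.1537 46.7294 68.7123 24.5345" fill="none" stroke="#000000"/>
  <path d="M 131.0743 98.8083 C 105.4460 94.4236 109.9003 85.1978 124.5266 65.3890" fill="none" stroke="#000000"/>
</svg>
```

Since the viewBox matches the mm dimensions, user units are millimetres directly. The only transform is the Y-flip y_m = 154.7869 − y_svg.

Shape 1 is a cubic bezier drawn with `<path>`. Its stroke #000000 means engrave at S234, F3399. After flipping Y the toolpath is (200.6136,27.9977) → (188.6507,43.3204) → (152.8180,65.2705) → (109.7766,89.7847) → (76.1876,112.7998) → (68.7123,130.2524).

Shape 2 is a cubic bezier drawn with `<path>`. Its stroke #000000 means engrave at S234, F3399. After flipping Y the toolpath is (131.0743,55.9786) → (119.1479,59.2363) → (113.4857,63.9314) → (113.1319,70.3397) → (117.1307,78.7366) → (124.5266,89.3979).

; LightBurn 1.4.05
; GRBL device profile, absolute coords
G21
G90
G0 X200.6136 Y27.9977
M4 S234
G1 X188.6507 Y43.3204 F3399
G1 X152.8180 Y65.2705
G1 X109.7766 Y89.7847
G1 X76.1876 Y112.7998
G1 X68.7123 Y130.2524
M5
G0 X131.0743 Y55.9786
M4 S234
G1 X119.1479 Y59.2363 F3399
G1 X113.4857 Y63.9314
G1 X113.1319 Y70.3397
G1 X117.1307 Y78.7366
G1 X124.5266 Y89.3979
M5
G0 X0.0000 Y0.0000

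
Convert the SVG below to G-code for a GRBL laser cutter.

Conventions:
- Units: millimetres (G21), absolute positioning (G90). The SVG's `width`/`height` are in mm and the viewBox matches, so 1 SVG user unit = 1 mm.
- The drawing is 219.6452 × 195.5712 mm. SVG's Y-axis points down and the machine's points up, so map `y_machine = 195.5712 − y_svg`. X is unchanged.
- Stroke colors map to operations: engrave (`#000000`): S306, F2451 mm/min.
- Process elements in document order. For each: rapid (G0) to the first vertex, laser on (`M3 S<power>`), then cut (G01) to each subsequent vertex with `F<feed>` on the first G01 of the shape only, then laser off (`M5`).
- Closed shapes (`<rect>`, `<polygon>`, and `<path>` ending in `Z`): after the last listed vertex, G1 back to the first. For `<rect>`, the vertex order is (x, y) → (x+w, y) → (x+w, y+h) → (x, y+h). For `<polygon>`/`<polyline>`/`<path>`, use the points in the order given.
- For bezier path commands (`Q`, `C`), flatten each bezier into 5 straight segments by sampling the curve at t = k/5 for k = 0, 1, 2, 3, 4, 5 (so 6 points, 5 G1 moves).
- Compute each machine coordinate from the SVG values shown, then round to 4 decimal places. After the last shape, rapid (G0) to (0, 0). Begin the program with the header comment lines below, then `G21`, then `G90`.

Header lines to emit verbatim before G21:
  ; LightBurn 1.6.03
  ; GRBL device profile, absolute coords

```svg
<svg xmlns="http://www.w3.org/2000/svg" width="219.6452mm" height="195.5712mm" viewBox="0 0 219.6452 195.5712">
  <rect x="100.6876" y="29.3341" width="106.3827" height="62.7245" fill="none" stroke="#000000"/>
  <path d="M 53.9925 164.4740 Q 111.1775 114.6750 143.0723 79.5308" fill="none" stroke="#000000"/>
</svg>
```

viewBox `0 0 219.6452 195.5712` with mm width/height → 1 unit = 1 mm. Flip: y_m = 195.5712 − y_svg.

**Shape 1** — `<rect>` rectangle, stroke `#000000` → engrave (S306, F2451). Machine vertices: (100.6876,166.2371) → (207.0703,166.2371) → (207.0703,103.5126) → (100.6876,103.5126) → (100.6876,166.2371). Closed: final G1 returns to the first vertex.

**Shape 2** — `<path>` quadratic bezier, stroke `#000000` → engrave (S306, F2451). Control points (SVG): P0=(53.9925,164.4740), P1=(111.1775,114.6750), P2=(143.0723,79.5308); sampled at t=k/5. Machine vertices: (53.9925,31.0972) → (75.8549,50.4306) → (95.6941,68.5916) → (113.5100,85.5803) → (129.3028,101.3965) → (143.0723,116.0404). Open path.

; LightBurn 1.6.03
; GRBL device profile, absolute coords
G21
G90
G0 X100.6876 Y166.2371
M3 S306
G01 X207.0703 Y166.2371 F2451
G01 X207.0703 Y103.5126
G01 X100.6876 Y103.5126
G01 X100.6876 Y166.2371
M5
G0 X53.9925 Y31.0972
M3 S306
G01 X75.8549 Y50.4306 F2451
G01 X95.6941 Y68.5916
G01 X113.5100 Y85.5803
G01 X129.3028 Y101.3965
G01 X143.0723 Y116.0404
M5
G0 X0.0000 Y0.0000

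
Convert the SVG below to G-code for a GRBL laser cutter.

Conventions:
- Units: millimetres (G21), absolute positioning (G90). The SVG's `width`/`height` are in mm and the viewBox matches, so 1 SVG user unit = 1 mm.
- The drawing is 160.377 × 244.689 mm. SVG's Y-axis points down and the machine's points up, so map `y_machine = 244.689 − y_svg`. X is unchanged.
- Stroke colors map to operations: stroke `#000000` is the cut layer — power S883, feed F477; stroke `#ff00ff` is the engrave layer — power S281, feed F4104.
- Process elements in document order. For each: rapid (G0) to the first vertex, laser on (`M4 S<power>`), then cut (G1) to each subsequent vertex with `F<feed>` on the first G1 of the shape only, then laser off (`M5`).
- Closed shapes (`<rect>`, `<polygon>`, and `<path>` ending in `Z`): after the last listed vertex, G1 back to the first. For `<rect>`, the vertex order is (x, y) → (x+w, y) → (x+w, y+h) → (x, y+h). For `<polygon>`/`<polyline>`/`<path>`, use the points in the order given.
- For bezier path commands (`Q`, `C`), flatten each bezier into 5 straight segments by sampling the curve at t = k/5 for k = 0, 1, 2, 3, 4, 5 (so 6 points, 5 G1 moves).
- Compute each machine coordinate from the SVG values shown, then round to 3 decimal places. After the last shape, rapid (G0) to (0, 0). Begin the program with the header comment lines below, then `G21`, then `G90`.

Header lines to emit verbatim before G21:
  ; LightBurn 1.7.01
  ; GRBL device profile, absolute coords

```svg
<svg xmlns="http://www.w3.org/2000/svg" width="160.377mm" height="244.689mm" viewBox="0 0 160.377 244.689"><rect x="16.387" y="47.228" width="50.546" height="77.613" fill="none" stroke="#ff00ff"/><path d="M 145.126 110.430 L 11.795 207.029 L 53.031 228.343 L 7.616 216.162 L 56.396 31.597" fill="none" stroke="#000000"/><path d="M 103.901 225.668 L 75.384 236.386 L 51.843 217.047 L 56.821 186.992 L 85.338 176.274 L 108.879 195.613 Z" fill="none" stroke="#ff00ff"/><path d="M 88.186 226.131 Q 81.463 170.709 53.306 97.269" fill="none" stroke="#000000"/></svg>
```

; LightBurn 1.7.01
; GRBL device profile, absolute coords
G21
G90
G0 X16.387 Y197.461
M4 S281
G1 X66.933 Y197.461 F4104
G1 X66.933 Y119.848
G1 X16.387 Y119.848
G1 X16.387 Y197.461
M5
G0 X145.126 Y134.259
M4 S883
G1 X11.795 Y37.660 F477
G1 X53.031 Y16.346
G1 X7.616 Y28.527
G1 X56.396 Y213.092
M5
G0 X103.901 Y19.021
M4 S281
G1 X75.384 Y8.303 F4104
G1 X51.843 Y27.642
G1 X56.821 Y57.697
G1 X85.338 Y68.415
G1 X108.879 Y49.076
G1 X103.901 Y19.021
M5
G0 X88.186 Y18.558
M4 S883
G1 X84.639 Y41.448 F477
G1 X79.378 Y65.778
G1 X72.402 Y91.551
G1 X63.711 Y118.765
G1 X53.306 Y147.420
M5
G0 X0.000 Y0.000

viewBox `0 0 160.377 244.689` with mm width/height → 1 unit = 1 mm. Flip: y_m = 244.689 − y_svg.

**Shape 1** — `<rect>` rectangle, stroke `#ff00ff` → engrave (S281, F4104). Machine vertices: (16.387,197.461) → (66.933,197.461) → (66.933,119.848) → (16.387,119.848) → (16.387,197.461). Closed: final G1 returns to the first vertex.

**Shape 2** — `<path>` open polyline, stroke `#000000` → cut (S883, F477). Machine vertices: (145.126,134.259) → (11.795,37.660) → (53.031,16.346) → (7.616,28.527) → (56.396,213.092). Open path.

**Shape 3** — `<path>` regular polygon, stroke `#ff00ff` → engrave (S281, F4104). Machine vertices: (103.901,19.021) → (75.384,8.303) → (51.843,27.642) → (56.821,57.697) → (85.338,68.415) → (108.879,49.076) → (103.901,19.021). Closed: final G1 returns to the first vertex.

**Shape 4** — `<path>` quadratic bezier, stroke `#000000` → cut (S883, F477). Control points (SVG): P0=(88.186,226.131), P1=(81.463,170.709), P2=(53.306,97.269); sampled at t=k/5. Machine vertices: (88.186,18.558) → (84.639,41.448) → (79.378,65.778) → (72.402,91.551) → (63.711,118.765) → (53.306,147.420). Open path.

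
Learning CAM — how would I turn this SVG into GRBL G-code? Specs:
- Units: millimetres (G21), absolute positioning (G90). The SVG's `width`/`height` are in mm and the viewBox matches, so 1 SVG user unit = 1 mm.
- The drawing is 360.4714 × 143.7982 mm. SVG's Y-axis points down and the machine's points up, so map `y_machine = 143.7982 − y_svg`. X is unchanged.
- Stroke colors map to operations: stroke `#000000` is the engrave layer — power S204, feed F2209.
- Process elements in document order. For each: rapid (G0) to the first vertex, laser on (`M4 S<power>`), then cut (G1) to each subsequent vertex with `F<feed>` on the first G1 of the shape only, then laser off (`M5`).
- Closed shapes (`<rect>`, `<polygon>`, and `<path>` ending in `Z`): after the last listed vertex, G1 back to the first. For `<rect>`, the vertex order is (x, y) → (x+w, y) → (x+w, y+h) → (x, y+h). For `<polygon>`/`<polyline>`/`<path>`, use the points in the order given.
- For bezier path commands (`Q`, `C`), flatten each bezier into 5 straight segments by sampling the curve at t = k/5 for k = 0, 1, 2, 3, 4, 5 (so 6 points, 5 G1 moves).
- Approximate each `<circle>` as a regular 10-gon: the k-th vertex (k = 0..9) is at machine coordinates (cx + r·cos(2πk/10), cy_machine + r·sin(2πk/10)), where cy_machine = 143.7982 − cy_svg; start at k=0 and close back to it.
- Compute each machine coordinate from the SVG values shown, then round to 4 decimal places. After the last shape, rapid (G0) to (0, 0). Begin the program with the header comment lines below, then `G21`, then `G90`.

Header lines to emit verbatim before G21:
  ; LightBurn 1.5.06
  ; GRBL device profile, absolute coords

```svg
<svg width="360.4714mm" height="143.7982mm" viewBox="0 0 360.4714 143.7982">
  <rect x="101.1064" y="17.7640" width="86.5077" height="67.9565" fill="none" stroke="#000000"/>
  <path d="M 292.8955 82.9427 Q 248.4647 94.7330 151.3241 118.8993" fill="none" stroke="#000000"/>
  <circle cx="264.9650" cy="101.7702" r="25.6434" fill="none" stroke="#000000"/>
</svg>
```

Since the viewBox matches the mm dimensions, user units are millimetres directly. The only transform is the Y-flip y_m = 143.7982 − y_svg.

Shape 1 is a rectangle drawn with `<rect>`. Its stroke #000000 means engrave at S204, F2209. After flipping Y the toolpath is (101.1064,126.0342) → (187.6141,126.0342) → (187.6141,58.0777) → (101.1064,58.0777) → (101.1064,126.0342), returning to the start.

Shape 2 is a quadratic bezier drawn with `<path>`. Its stroke #000000 means engrave at S204, F2209. After flipping Y the toolpath is (292.8955,60.8555) → (273.0148,55.6443) → (248.9173,49.4431) → (220.6030,42.2518) → (188.0719,34.0704) → (151.3241,24.8989).

Shape 3 is a circle drawn with `<circle>`. Its stroke #000000 means engrave at S204, F2209. After flipping Y the toolpath is (290.6084,42.0280) → (285.7109,57.1008) → (272.8892,66.4163) → (257.0408,66.4163) → (244.2191,57.1008) → (239.3216,42.0280) → (244.2191,26.9552) → (257.0408,17.6397) → (272.8892,17.6397) → (285.7109,26.9552) → (290.6084,42.0280), returning to the start.

; LightBurn 1.5.06
; GRBL device profile, absolute coords
G21
G90
G0 X101.1064 Y126.0342
M4 S204
G1 X187.6141 Y126.0342 F2209
G1 X187.6141 Y58.0777
G1 X101.1064 Y58.0777
G1 X101.1064 Y126.0342
M5
G0 X292.8955 Y60.8555
M4 S204
G1 X273.0148 Y55.6443 F2209
G1 X248.9173 Y49.4431
G1 X220.6030 Y42.2518
G1 X188.0719 Y34.0704
G1 X151.3241 Y24.8989
M5
G0 X290.6084 Y42.0280
M4 S204
G1 X285.7109 Y57.1008 F2209
G1 X272.8892 Y66.4163
G1 X257.0408 Y66.4163
G1 X244.2191 Y57.1008
G1 X239.3216 Y42.0280
G1 X244.2191 Y26.9552
G1 X257.0408 Y17.6397
G1 X272.8892 Y17.6397
G1 X285.7109 Y26.9552
G1 X290.6084 Y42.0280
M5
G0 X0.0000 Y0.0000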